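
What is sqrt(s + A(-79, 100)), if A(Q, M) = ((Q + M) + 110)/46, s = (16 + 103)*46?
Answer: sqrt(11589010)/46 ≈ 74.006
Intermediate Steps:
s = 5474 (s = 119*46 = 5474)
A(Q, M) = 55/23 + M/46 + Q/46 (A(Q, M) = ((M + Q) + 110)*(1/46) = (110 + M + Q)*(1/46) = 55/23 + M/46 + Q/46)
sqrt(s + A(-79, 100)) = sqrt(5474 + (55/23 + (1/46)*100 + (1/46)*(-79))) = sqrt(5474 + (55/23 + 50/23 - 79/46)) = sqrt(5474 + 131/46) = sqrt(251935/46) = sqrt(11589010)/46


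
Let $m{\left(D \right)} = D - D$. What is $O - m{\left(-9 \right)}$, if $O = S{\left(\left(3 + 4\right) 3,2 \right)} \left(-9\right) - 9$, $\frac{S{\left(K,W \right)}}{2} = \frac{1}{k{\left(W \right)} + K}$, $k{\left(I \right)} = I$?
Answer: $- \frac{225}{23} \approx -9.7826$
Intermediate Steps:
$m{\left(D \right)} = 0$
$S{\left(K,W \right)} = \frac{2}{K + W}$ ($S{\left(K,W \right)} = \frac{2}{W + K} = \frac{2}{K + W}$)
$O = - \frac{225}{23}$ ($O = \frac{2}{\left(3 + 4\right) 3 + 2} \left(-9\right) - 9 = \frac{2}{7 \cdot 3 + 2} \left(-9\right) - 9 = \frac{2}{21 + 2} \left(-9\right) - 9 = \frac{2}{23} \left(-9\right) - 9 = - \frac{18}{23} - 9 = - \frac{225}{23} \approx -9.7826$)
$O - m{\left(-9 \right)} = - \frac{225}{23} - 0 = - \frac{225}{23} + 0 = - \frac{225}{23}$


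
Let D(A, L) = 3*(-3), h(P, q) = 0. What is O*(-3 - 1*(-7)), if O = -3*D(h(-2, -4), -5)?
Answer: 108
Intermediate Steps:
D(A, L) = -9
O = 27 (O = -3*(-9) = 27)
O*(-3 - 1*(-7)) = 27*(-3 - 1*(-7)) = 27*(-3 + 7) = 27*4 = 108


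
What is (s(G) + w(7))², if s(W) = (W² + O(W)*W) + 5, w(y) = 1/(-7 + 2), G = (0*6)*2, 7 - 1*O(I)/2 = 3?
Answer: 576/25 ≈ 23.040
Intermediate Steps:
O(I) = 8 (O(I) = 14 - 2*3 = 14 - 6 = 8)
G = 0 (G = 0*2 = 0)
w(y) = -⅕ (w(y) = 1/(-5) = -⅕)
s(W) = 5 + W² + 8*W (s(W) = (W² + 8*W) + 5 = 5 + W² + 8*W)
(s(G) + w(7))² = ((5 + 0² + 8*0) - ⅕)² = ((5 + 0 + 0) - ⅕)² = (5 - ⅕)² = (24/5)² = 576/25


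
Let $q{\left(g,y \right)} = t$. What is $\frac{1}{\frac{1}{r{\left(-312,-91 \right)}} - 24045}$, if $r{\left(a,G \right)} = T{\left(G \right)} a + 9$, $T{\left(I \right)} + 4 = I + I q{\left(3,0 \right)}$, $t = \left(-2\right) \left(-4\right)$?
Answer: $- \frac{256785}{6174395324} \approx -4.1589 \cdot 10^{-5}$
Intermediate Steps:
$t = 8$
$q{\left(g,y \right)} = 8$
$T{\left(I \right)} = -4 + 9 I$ ($T{\left(I \right)} = -4 + \left(I + I 8\right) = -4 + \left(I + 8 I\right) = -4 + 9 I$)
$r{\left(a,G \right)} = 9 + a \left(-4 + 9 G\right)$ ($r{\left(a,G \right)} = \left(-4 + 9 G\right) a + 9 = a \left(-4 + 9 G\right) + 9 = 9 + a \left(-4 + 9 G\right)$)
$\frac{1}{\frac{1}{r{\left(-312,-91 \right)}} - 24045} = \frac{1}{\frac{1}{9 - 312 \left(-4 + 9 \left(-91\right)\right)} - 24045} = \frac{1}{\frac{1}{9 - 312 \left(-4 - 819\right)} - 24045} = \frac{1}{\frac{1}{9 - -256776} - 24045} = \frac{1}{\frac{1}{9 + 256776} - 24045} = \frac{1}{\frac{1}{256785} - 24045} = \frac{1}{- \frac{6174395324}{256785}} = - \frac{256785}{6174395324}$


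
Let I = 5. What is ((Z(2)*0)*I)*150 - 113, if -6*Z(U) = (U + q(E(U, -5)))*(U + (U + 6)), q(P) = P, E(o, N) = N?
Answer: -113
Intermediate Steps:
Z(U) = -(-5 + U)*(6 + 2*U)/6 (Z(U) = -(U - 5)*(U + (U + 6))/6 = -(-5 + U)*(U + (6 + U))/6 = -(-5 + U)*(6 + 2*U)/6)
((Z(2)*0)*I)*150 - 113 = (((5 - ⅓*2² + (⅔)*2)*0)*5)*150 - 113 = (((5 - ⅓*4 + 4/3)*0)*5)*150 - 113 = (((5 - 4/3 + 4/3)*0)*5)*150 - 113 = ((5*0)*5)*150 - 113 = (0*5)*150 - 113 = 0*150 - 113 = 0 - 113 = -113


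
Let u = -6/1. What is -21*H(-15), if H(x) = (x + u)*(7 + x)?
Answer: -3528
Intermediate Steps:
u = -6 (u = -6*1 = -6)
H(x) = (-6 + x)*(7 + x) (H(x) = (x - 6)*(7 + x) = (-6 + x)*(7 + x))
-21*H(-15) = -21*(-42 - 15 + (-15)²) = -21*(-42 - 15 + 225) = -21*168 = -3528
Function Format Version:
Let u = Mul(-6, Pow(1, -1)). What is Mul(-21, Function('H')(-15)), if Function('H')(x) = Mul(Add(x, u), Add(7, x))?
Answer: -3528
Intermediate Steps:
u = -6 (u = Mul(-6, 1) = -6)
Function('H')(x) = Mul(Add(-6, x), Add(7, x)) (Function('H')(x) = Mul(Add(x, -6), Add(7, x)) = Mul(Add(-6, x), Add(7, x)))
Mul(-21, Function('H')(-15)) = Mul(-21, Add(-42, -15, Pow(-15, 2))) = Mul(-21, Add(-42, -15, 225)) = Mul(-21, 168) = -3528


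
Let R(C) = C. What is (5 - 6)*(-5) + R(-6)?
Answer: -1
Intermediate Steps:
(5 - 6)*(-5) + R(-6) = (5 - 6)*(-5) - 6 = -1*(-5) - 6 = 5 - 6 = -1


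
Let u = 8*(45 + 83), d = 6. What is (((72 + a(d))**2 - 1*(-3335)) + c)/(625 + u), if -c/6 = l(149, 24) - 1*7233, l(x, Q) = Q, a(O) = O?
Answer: 52673/1649 ≈ 31.942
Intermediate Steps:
u = 1024 (u = 8*128 = 1024)
c = 43254 (c = -6*(24 - 1*7233) = -6*(24 - 7233) = -6*(-7209) = 43254)
(((72 + a(d))**2 - 1*(-3335)) + c)/(625 + u) = (((72 + 6)**2 - 1*(-3335)) + 43254)/(625 + 1024) = ((78**2 + 3335) + 43254)/1649 = ((6084 + 3335) + 43254)*(1/1649) = (9419 + 43254)*(1/1649) = 52673*(1/1649) = 52673/1649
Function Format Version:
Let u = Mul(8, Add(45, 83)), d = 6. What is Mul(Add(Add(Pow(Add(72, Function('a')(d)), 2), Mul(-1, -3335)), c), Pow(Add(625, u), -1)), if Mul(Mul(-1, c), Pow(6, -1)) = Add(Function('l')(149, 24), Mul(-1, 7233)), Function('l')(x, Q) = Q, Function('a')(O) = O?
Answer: Rational(52673, 1649) ≈ 31.942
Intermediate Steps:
u = 1024 (u = Mul(8, 128) = 1024)
c = 43254 (c = Mul(-6, Add(24, Mul(-1, 7233))) = Mul(-6, Add(24, -7233)) = Mul(-6, -7209) = 43254)
Mul(Add(Add(Pow(Add(72, Function('a')(d)), 2), Mul(-1, -3335)), c), Pow(Add(625, u), -1)) = Mul(Add(Add(Pow(Add(72, 6), 2), Mul(-1, -3335)), 43254), Pow(Add(625, 1024), -1)) = Mul(Add(Add(Pow(78, 2), 3335), 43254), Pow(1649, -1)) = Mul(Add(Add(6084, 3335), 43254), Rational(1, 1649)) = Mul(Add(9419, 43254), Rational(1, 1649)) = Mul(52673, Rational(1, 1649)) = Rational(52673, 1649)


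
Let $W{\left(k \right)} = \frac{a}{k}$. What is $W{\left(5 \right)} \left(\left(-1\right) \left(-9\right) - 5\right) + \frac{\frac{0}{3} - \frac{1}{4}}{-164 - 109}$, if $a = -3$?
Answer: $- \frac{13099}{5460} \approx -2.3991$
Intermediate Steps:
$W{\left(k \right)} = - \frac{3}{k}$
$W{\left(5 \right)} \left(\left(-1\right) \left(-9\right) - 5\right) + \frac{\frac{0}{3} - \frac{1}{4}}{-164 - 109} = - \frac{3}{5} \left(\left(-1\right) \left(-9\right) - 5\right) + \frac{\frac{0}{3} - \frac{1}{4}}{-164 - 109} = \left(-3\right) \frac{1}{5} \left(9 - 5\right) + \frac{0 \cdot \frac{1}{3} - \frac{1}{4}}{-273} = \left(- \frac{3}{5}\right) 4 - \frac{0 - \frac{1}{4}}{273} = - \frac{12}{5} - - \frac{1}{1092} = - \frac{12}{5} + \frac{1}{1092} = - \frac{13099}{5460}$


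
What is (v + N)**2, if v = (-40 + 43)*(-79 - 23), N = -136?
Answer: 195364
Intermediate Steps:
v = -306 (v = 3*(-102) = -306)
(v + N)**2 = (-306 - 136)**2 = (-442)**2 = 195364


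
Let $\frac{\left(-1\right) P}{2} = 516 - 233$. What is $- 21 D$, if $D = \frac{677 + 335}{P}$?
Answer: $\frac{10626}{283} \approx 37.548$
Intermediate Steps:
$P = -566$ ($P = - 2 \left(516 - 233\right) = \left(-2\right) 283 = -566$)
$D = - \frac{506}{283}$ ($D = \frac{677 + 335}{-566} = 1012 \left(- \frac{1}{566}\right) = - \frac{506}{283} \approx -1.788$)
$- 21 D = \left(-21\right) \left(- \frac{506}{283}\right) = \frac{10626}{283}$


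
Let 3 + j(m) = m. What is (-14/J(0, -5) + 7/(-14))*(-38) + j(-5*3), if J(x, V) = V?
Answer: -527/5 ≈ -105.40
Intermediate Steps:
j(m) = -3 + m
(-14/J(0, -5) + 7/(-14))*(-38) + j(-5*3) = (-14/(-5) + 7/(-14))*(-38) + (-3 - 5*3) = (-14*(-1/5) + 7*(-1/14))*(-38) + (-3 - 15) = (14/5 - 1/2)*(-38) - 18 = (23/10)*(-38) - 18 = -437/5 - 18 = -527/5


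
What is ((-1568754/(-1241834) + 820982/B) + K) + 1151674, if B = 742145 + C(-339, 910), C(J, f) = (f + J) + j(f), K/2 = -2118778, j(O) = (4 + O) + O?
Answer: -64845207880984213/21013524690 ≈ -3.0859e+6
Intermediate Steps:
j(O) = 4 + 2*O
K = -4237556 (K = 2*(-2118778) = -4237556)
C(J, f) = 4 + J + 3*f (C(J, f) = (f + J) + (4 + 2*f) = (J + f) + (4 + 2*f) = 4 + J + 3*f)
B = 744540 (B = 742145 + (4 - 339 + 3*910) = 742145 + (4 - 339 + 2730) = 742145 + 2395 = 744540)
((-1568754/(-1241834) + 820982/B) + K) + 1151674 = ((-1568754/(-1241834) + 820982/744540) - 4237556) + 1151674 = ((-1568754*(-1/1241834) + 820982*(1/744540)) - 4237556) + 1151674 = ((71307/56447 + 410491/372270) - 4237556) + 1151674 = (49716442367/21013524690 - 4237556) + 1151674 = -89045937914815273/21013524690 + 1151674 = -64845207880984213/21013524690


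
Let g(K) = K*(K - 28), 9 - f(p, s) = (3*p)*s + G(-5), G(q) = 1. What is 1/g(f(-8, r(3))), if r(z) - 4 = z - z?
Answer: 1/7904 ≈ 0.00012652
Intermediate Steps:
r(z) = 4 (r(z) = 4 + (z - z) = 4 + 0 = 4)
f(p, s) = 8 - 3*p*s (f(p, s) = 9 - ((3*p)*s + 1) = 9 - (3*p*s + 1) = 9 - (1 + 3*p*s) = 9 + (-1 - 3*p*s) = 8 - 3*p*s)
g(K) = K*(-28 + K)
1/g(f(-8, r(3))) = 1/((8 - 3*(-8)*4)*(-28 + (8 - 3*(-8)*4))) = 1/((8 + 96)*(-28 + (8 + 96))) = 1/(104*(-28 + 104)) = 1/(104*76) = 1/7904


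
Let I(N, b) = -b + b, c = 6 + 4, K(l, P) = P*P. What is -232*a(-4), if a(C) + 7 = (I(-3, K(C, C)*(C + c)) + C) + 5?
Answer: 1392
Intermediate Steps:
K(l, P) = P**2
c = 10
I(N, b) = 0
a(C) = -2 + C (a(C) = -7 + ((0 + C) + 5) = -7 + (C + 5) = -7 + (5 + C) = -2 + C)
-232*a(-4) = -232*(-2 - 4) = -232*(-6) = 1392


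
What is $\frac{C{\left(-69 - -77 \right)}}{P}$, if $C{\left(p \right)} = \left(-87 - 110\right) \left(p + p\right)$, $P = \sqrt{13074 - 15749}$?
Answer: $\frac{3152 i \sqrt{107}}{535} \approx 60.943 i$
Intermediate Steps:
$P = 5 i \sqrt{107}$ ($P = \sqrt{-2675} = 5 i \sqrt{107} \approx 51.72 i$)
$C{\left(p \right)} = - 394 p$ ($C{\left(p \right)} = - 197 \cdot 2 p = - 394 p$)
$\frac{C{\left(-69 - -77 \right)}}{P} = \frac{\left(-394\right) \left(-69 - -77\right)}{5 i \sqrt{107}} = - 394 \left(-69 + 77\right) \left(- \frac{i \sqrt{107}}{535}\right) = \left(-394\right) 8 \left(- \frac{i \sqrt{107}}{535}\right) = - 3152 \left(- \frac{i \sqrt{107}}{535}\right) = \frac{3152 i \sqrt{107}}{535}$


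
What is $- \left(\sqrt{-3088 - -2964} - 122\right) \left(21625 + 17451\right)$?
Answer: $4767272 - 78152 i \sqrt{31} \approx 4.7673 \cdot 10^{6} - 4.3513 \cdot 10^{5} i$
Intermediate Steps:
$- \left(\sqrt{-3088 - -2964} - 122\right) \left(21625 + 17451\right) = - \left(\sqrt{-3088 + 2964} - 122\right) 39076 = - \left(\sqrt{-124} - 122\right) 39076 = - \left(2 i \sqrt{31} - 122\right) 39076 = - \left(-122 + 2 i \sqrt{31}\right) 39076 = - (-4767272 + 78152 i \sqrt{31}) = 4767272 - 78152 i \sqrt{31}$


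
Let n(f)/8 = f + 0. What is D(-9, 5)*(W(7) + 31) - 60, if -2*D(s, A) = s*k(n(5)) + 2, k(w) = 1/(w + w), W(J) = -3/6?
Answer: -28411/320 ≈ -88.784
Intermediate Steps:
n(f) = 8*f (n(f) = 8*(f + 0) = 8*f)
W(J) = -½ (W(J) = -3*⅙ = -½)
k(w) = 1/(2*w)
D(s, A) = -1 - s/160 (D(s, A) = -(s*(1/(2*((8*5)))) + 2)/2 = -(s*((½)/40) + 2)/2 = -(s*((½)*(1/40)) + 2)/2 = -(s*(1/80) + 2)/2 = -(s/80 + 2)/2 = -(2 + s/80)/2 = -1 - s/160)
D(-9, 5)*(W(7) + 31) - 60 = (-1 - 1/160*(-9))*(-½ + 31) - 60 = (-1 + 9/160)*(61/2) - 60 = -151/160*61/2 - 60 = -9211/320 - 60 = -28411/320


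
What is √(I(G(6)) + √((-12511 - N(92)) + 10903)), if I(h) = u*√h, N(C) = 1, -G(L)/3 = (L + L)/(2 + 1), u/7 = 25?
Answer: √I*√(√1609 + 350*√3) ≈ 17.977 + 17.977*I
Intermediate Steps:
u = 175 (u = 7*25 = 175)
G(L) = -2*L (G(L) = -3*(L + L)/(2 + 1) = -3*2*L/3 = -2*L)
I(h) = 175*√h
√(I(G(6)) + √((-12511 - N(92)) + 10903)) = √(175*√(-2*6) + √((-12511 - 1*1) + 10903)) = √(175*√(-12) + √((-12511 - 1) + 10903)) = √(175*(2*I*√3) + √(-12512 + 10903)) = √(350*I*√3 + √(-1609)) = √(350*I*√3 + I*√1609) = √(I*√1609 + 350*I*√3)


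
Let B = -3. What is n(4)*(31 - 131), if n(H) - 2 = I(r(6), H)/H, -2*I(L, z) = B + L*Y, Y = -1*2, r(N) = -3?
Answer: -325/2 ≈ -162.50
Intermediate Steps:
Y = -2
I(L, z) = 3/2 + L (I(L, z) = -(-3 + L*(-2))/2 = -(-3 - 2*L)/2 = 3/2 + L)
n(H) = 2 - 3/(2*H) (n(H) = 2 + (3/2 - 3)/H = 2 - 3/(2*H))
n(4)*(31 - 131) = (2 - 3/2/4)*(31 - 131) = (2 - 3/2*¼)*(-100) = (2 - 3/8)*(-100) = (13/8)*(-100) = -325/2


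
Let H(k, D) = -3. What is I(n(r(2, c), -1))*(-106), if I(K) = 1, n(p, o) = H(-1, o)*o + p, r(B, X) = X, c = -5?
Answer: -106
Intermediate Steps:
n(p, o) = p - 3*o (n(p, o) = -3*o + p = p - 3*o)
I(n(r(2, c), -1))*(-106) = 1*(-106) = -106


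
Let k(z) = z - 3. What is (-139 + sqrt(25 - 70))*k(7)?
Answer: -556 + 12*I*sqrt(5) ≈ -556.0 + 26.833*I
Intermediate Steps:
k(z) = -3 + z
(-139 + sqrt(25 - 70))*k(7) = (-139 + sqrt(25 - 70))*(-3 + 7) = (-139 + sqrt(-45))*4 = (-139 + 3*I*sqrt(5))*4 = -556 + 12*I*sqrt(5)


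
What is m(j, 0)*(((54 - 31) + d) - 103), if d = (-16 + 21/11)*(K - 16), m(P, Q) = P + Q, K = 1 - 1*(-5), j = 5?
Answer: 3350/11 ≈ 304.55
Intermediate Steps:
K = 6 (K = 1 + 5 = 6)
d = 1550/11 (d = (-16 + 21/11)*(6 - 16) = (-16 + 21*(1/11))*(-10) = (-16 + 21/11)*(-10) = -155/11*(-10) = 1550/11 ≈ 140.91)
m(j, 0)*(((54 - 31) + d) - 103) = (5 + 0)*(((54 - 31) + 1550/11) - 103) = 5*((23 + 1550/11) - 103) = 5*(1803/11 - 103) = 5*(670/11) = 3350/11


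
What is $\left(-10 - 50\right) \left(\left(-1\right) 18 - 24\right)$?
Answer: $2520$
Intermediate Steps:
$\left(-10 - 50\right) \left(\left(-1\right) 18 - 24\right) = - 60 \left(-18 - 24\right) = \left(-60\right) \left(-42\right) = 2520$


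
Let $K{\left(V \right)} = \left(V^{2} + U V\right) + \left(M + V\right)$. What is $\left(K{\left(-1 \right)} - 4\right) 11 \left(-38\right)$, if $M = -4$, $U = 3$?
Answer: $4598$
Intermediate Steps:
$K{\left(V \right)} = -4 + V^{2} + 4 V$ ($K{\left(V \right)} = \left(V^{2} + 3 V\right) + \left(-4 + V\right) = -4 + V^{2} + 4 V$)
$\left(K{\left(-1 \right)} - 4\right) 11 \left(-38\right) = \left(\left(-4 + \left(-1\right)^{2} + 4 \left(-1\right)\right) - 4\right) 11 \left(-38\right) = \left(\left(-4 + 1 - 4\right) - 4\right) 11 \left(-38\right) = \left(-7 - 4\right) 11 \left(-38\right) = \left(-11\right) 11 \left(-38\right) = \left(-121\right) \left(-38\right) = 4598$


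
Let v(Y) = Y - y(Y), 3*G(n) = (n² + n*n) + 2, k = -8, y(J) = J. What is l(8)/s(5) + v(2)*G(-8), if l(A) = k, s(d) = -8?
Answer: 1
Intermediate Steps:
G(n) = ⅔ + 2*n²/3 (G(n) = ((n² + n*n) + 2)/3 = ((n² + n²) + 2)/3 = (2*n² + 2)/3 = (2 + 2*n²)/3 = ⅔ + 2*n²/3)
v(Y) = 0 (v(Y) = Y - Y = 0)
l(A) = -8
l(8)/s(5) + v(2)*G(-8) = -8/(-8) + 0*(⅔ + (⅔)*(-8)²) = -8*(-⅛) + 0*(⅔ + (⅔)*64) = 1 + 0*(⅔ + 128/3) = 1 + 0*(130/3) = 1 + 0 = 1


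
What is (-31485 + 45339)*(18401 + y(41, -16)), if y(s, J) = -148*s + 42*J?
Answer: 161551494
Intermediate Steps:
(-31485 + 45339)*(18401 + y(41, -16)) = (-31485 + 45339)*(18401 + (-148*41 + 42*(-16))) = 13854*(18401 + (-6068 - 672)) = 13854*(18401 - 6740) = 13854*11661 = 161551494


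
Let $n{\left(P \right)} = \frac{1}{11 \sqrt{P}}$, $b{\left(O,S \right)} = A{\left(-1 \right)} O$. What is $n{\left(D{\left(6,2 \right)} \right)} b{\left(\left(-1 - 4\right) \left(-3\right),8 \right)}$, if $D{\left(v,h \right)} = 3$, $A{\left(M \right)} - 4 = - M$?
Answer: $\frac{25 \sqrt{3}}{11} \approx 3.9365$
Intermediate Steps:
$A{\left(M \right)} = 4 - M$
$b{\left(O,S \right)} = 5 O$ ($b{\left(O,S \right)} = \left(4 - -1\right) O = \left(4 + 1\right) O = 5 O$)
$n{\left(P \right)} = \frac{1}{11 \sqrt{P}}$
$n{\left(D{\left(6,2 \right)} \right)} b{\left(\left(-1 - 4\right) \left(-3\right),8 \right)} = \frac{1}{11 \sqrt{3}} \cdot 5 \left(-1 - 4\right) \left(-3\right) = \frac{\frac{1}{3} \sqrt{3}}{11} \cdot 5 \left(\left(-5\right) \left(-3\right)\right) = \frac{\sqrt{3}}{33} \cdot 5 \cdot 15 = \frac{\sqrt{3}}{33} \cdot 75 = \frac{25 \sqrt{3}}{11}$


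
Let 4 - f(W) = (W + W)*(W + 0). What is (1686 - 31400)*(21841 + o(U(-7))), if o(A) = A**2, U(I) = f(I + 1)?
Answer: -786381010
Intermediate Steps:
f(W) = 4 - 2*W**2 (f(W) = 4 - (W + W)*(W + 0) = 4 - 2*W*W = 4 - 2*W**2)
U(I) = 4 - 2*(1 + I)**2 (U(I) = 4 - 2*(I + 1)**2 = 4 - 2*(1 + I)**2)
(1686 - 31400)*(21841 + o(U(-7))) = (1686 - 31400)*(21841 + (4 - 2*(1 - 7)**2)**2) = -29714*(21841 + (4 - 2*(-6)**2)**2) = -29714*(21841 + (4 - 2*36)**2) = -29714*(21841 + (4 - 72)**2) = -29714*(21841 + (-68)**2) = -29714*(21841 + 4624) = -29714*26465 = -786381010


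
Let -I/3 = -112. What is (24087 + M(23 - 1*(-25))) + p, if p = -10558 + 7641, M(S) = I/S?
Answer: 21177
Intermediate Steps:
I = 336 (I = -3*(-112) = 336)
M(S) = 336/S
p = -2917
(24087 + M(23 - 1*(-25))) + p = (24087 + 336/(23 - 1*(-25))) - 2917 = (24087 + 336/(23 + 25)) - 2917 = (24087 + 336/48) - 2917 = (24087 + 336*(1/48)) - 2917 = (24087 + 7) - 2917 = 24094 - 2917 = 21177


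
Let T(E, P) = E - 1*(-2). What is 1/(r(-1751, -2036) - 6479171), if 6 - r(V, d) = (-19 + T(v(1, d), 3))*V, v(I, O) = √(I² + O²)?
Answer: -6508932/29656711033327 - 1751*√4145297/29656711033327 ≈ -3.3969e-7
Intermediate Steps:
T(E, P) = 2 + E (T(E, P) = E + 2 = 2 + E)
r(V, d) = 6 - V*(-17 + √(1 + d²)) (r(V, d) = 6 - (-19 + (2 + √(1² + d²)))*V = 6 - (-19 + (2 + √(1 + d²)))*V = 6 - (-17 + √(1 + d²))*V = 6 - V*(-17 + √(1 + d²)))
1/(r(-1751, -2036) - 6479171) = 1/((6 + 17*(-1751) - 1*(-1751)*√(1 + (-2036)²)) - 6479171) = 1/((6 - 29767 - 1*(-1751)*√(1 + 4145296)) - 6479171) = 1/((6 - 29767 - 1*(-1751)*√4145297) - 6479171) = 1/((6 - 29767 + 1751*√4145297) - 6479171) = 1/((-29761 + 1751*√4145297) - 6479171) = 1/(-6508932 + 1751*√4145297)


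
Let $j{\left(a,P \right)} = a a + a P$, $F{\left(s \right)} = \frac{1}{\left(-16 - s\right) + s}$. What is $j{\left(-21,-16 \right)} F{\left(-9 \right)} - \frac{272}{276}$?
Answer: $- \frac{54701}{1104} \approx -49.548$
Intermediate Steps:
$F{\left(s \right)} = - \frac{1}{16}$ ($F{\left(s \right)} = \frac{1}{-16} = - \frac{1}{16}$)
$j{\left(a,P \right)} = a^{2} + P a$
$j{\left(-21,-16 \right)} F{\left(-9 \right)} - \frac{272}{276} = - 21 \left(-16 - 21\right) \left(- \frac{1}{16}\right) - \frac{272}{276} = \left(-21\right) \left(-37\right) \left(- \frac{1}{16}\right) - \frac{68}{69} = 777 \left(- \frac{1}{16}\right) - \frac{68}{69} = - \frac{777}{16} - \frac{68}{69} = - \frac{54701}{1104}$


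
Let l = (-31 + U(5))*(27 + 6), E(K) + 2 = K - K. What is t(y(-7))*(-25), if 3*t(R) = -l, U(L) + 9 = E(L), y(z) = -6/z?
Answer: -11550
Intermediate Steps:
E(K) = -2 (E(K) = -2 + (K - K) = -2 + 0 = -2)
U(L) = -11 (U(L) = -9 - 2 = -11)
l = -1386 (l = (-31 - 11)*(27 + 6) = -42*33 = -1386)
t(R) = 462 (t(R) = (-1*(-1386))/3 = (⅓)*1386 = 462)
t(y(-7))*(-25) = 462*(-25) = -11550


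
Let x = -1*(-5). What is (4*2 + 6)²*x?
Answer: 980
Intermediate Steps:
x = 5
(4*2 + 6)²*x = (4*2 + 6)²*5 = (8 + 6)²*5 = 14²*5 = 196*5 = 980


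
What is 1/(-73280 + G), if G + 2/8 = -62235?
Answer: -4/542061 ≈ -7.3792e-6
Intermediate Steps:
G = -248941/4 (G = -1/4 - 62235 = -248941/4 ≈ -62235.)
1/(-73280 + G) = 1/(-73280 - 248941/4) = 1/(-542061/4) = -4/542061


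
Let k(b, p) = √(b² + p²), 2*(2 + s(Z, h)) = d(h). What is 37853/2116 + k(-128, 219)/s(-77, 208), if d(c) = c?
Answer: 37853/2116 + √64345/102 ≈ 20.376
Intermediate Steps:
s(Z, h) = -2 + h/2
37853/2116 + k(-128, 219)/s(-77, 208) = 37853/2116 + √((-128)² + 219²)/(-2 + (½)*208) = 37853*(1/2116) + √(16384 + 47961)/(-2 + 104) = 37853/2116 + √64345/102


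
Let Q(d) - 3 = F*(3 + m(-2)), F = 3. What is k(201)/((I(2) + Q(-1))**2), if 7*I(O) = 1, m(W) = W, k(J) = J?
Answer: 9849/1849 ≈ 5.3267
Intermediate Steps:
I(O) = 1/7 (I(O) = (1/7)*1 = 1/7)
Q(d) = 6 (Q(d) = 3 + 3*(3 - 2) = 3 + 3*1 = 3 + 3 = 6)
k(201)/((I(2) + Q(-1))**2) = 201/((1/7 + 6)**2) = 201/((43/7)**2) = 201/(1849/49) = 201*(49/1849) = 9849/1849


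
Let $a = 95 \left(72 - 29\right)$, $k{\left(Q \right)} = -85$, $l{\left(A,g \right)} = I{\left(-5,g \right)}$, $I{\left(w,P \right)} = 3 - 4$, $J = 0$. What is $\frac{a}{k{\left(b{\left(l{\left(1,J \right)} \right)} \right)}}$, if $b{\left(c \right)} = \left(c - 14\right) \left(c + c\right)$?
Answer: $- \frac{817}{17} \approx -48.059$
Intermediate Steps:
$I{\left(w,P \right)} = -1$
$l{\left(A,g \right)} = -1$
$b{\left(c \right)} = 2 c \left(-14 + c\right)$ ($b{\left(c \right)} = \left(-14 + c\right) 2 c = 2 c \left(-14 + c\right)$)
$a = 4085$ ($a = 95 \cdot 43 = 4085$)
$\frac{a}{k{\left(b{\left(l{\left(1,J \right)} \right)} \right)}} = \frac{4085}{-85} = 4085 \left(- \frac{1}{85}\right) = - \frac{817}{17}$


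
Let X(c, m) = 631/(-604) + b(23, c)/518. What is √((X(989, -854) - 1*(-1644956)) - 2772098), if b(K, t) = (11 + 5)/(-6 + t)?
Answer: I*√6663455245896435537537/76888294 ≈ 1061.7*I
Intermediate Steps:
b(K, t) = 16/(-6 + t)
X(c, m) = -631/604 + 8/(259*(-6 + c)) (X(c, m) = 631/(-604) + (16/(-6 + c))/518 = 631*(-1/604) + (16/(-6 + c))*(1/518) = -631/604 + 8/(259*(-6 + c)))
√((X(989, -854) - 1*(-1644956)) - 2772098) = √(((985406 - 163429*989)/(156436*(-6 + 989)) - 1*(-1644956)) - 2772098) = √(((1/156436)*(985406 - 161631281)/983 + 1644956) - 2772098) = √(((1/156436)*(1/983)*(-160645875) + 1644956) - 2772098) = √((-160645875/153776588 + 1644956) - 2772098) = √(252955560444253/153776588 - 2772098) = √(-173328211597371/153776588) = I*√6663455245896435537537/76888294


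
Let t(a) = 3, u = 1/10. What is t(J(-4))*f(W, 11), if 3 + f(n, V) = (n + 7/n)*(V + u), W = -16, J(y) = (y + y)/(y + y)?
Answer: -89019/160 ≈ -556.37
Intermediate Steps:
u = ⅒ ≈ 0.10000
J(y) = 1 (J(y) = (2*y)/((2*y)) = (2*y)*(1/(2*y)) = 1)
f(n, V) = -3 + (⅒ + V)*(n + 7/n) (f(n, V) = -3 + (n + 7/n)*(V + ⅒) = -3 + (n + 7/n)*(⅒ + V) = -3 + (⅒ + V)*(n + 7/n))
t(J(-4))*f(W, 11) = 3*((⅒)*(7 + 70*11 - 16*(-30 - 16 + 10*11*(-16)))/(-16)) = 3*((⅒)*(-1/16)*(7 + 770 - 16*(-30 - 16 - 1760))) = 3*((⅒)*(-1/16)*(7 + 770 - 16*(-1806))) = 3*((⅒)*(-1/16)*(7 + 770 + 28896)) = 3*((⅒)*(-1/16)*29673) = 3*(-29673/160) = -89019/160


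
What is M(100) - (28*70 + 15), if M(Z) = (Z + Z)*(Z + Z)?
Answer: 38025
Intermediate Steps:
M(Z) = 4*Z² (M(Z) = (2*Z)*(2*Z) = 4*Z²)
M(100) - (28*70 + 15) = 4*100² - (28*70 + 15) = 4*10000 - (1960 + 15) = 40000 - 1*1975 = 40000 - 1975 = 38025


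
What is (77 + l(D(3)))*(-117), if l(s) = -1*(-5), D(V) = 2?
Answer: -9594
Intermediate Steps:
l(s) = 5
(77 + l(D(3)))*(-117) = (77 + 5)*(-117) = 82*(-117) = -9594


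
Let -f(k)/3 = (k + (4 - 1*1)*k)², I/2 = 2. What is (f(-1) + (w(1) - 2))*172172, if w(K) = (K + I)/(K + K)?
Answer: -8178170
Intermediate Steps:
I = 4 (I = 2*2 = 4)
w(K) = (4 + K)/(2*K) (w(K) = (K + 4)/(K + K) = (4 + K)/((2*K)) = (4 + K)*(1/(2*K)) = (4 + K)/(2*K))
f(k) = -48*k² (f(k) = -3*(k + (4 - 1*1)*k)² = -3*(k + (4 - 1)*k)² = -3*(k + 3*k)² = -3*16*k² = -48*k²)
(f(-1) + (w(1) - 2))*172172 = (-48*(-1)² + ((½)*(4 + 1)/1 - 2))*172172 = (-48*1 + ((½)*1*5 - 2))*172172 = (-48 + (5/2 - 2))*172172 = (-48 + ½)*172172 = -95/2*172172 = -8178170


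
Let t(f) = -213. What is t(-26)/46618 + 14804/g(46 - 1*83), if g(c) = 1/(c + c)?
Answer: -51069832741/46618 ≈ -1.0955e+6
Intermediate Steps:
g(c) = 1/(2*c)
t(-26)/46618 + 14804/g(46 - 1*83) = -213/46618 + 14804/((1/(2*(46 - 1*83)))) = -213*1/46618 + 14804/((1/(2*(46 - 83)))) = -213/46618 + 14804/(((½)/(-37))) = -213/46618 + 14804/(((½)*(-1/37))) = -213/46618 + 14804/(-1/74) = -213/46618 + 14804*(-74) = -213/46618 - 1095496 = -51069832741/46618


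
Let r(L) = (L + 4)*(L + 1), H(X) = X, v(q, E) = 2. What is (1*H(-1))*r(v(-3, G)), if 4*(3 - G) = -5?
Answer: -18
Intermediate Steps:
G = 17/4 (G = 3 - 1/4*(-5) = 3 + 5/4 = 17/4 ≈ 4.2500)
r(L) = (1 + L)*(4 + L) (r(L) = (4 + L)*(1 + L) = (1 + L)*(4 + L))
(1*H(-1))*r(v(-3, G)) = (1*(-1))*(4 + 2**2 + 5*2) = -(4 + 4 + 10) = -1*18 = -18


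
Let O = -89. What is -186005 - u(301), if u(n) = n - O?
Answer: -186395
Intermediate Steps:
u(n) = 89 + n (u(n) = n - 1*(-89) = n + 89 = 89 + n)
-186005 - u(301) = -186005 - (89 + 301) = -186005 - 1*390 = -186005 - 390 = -186395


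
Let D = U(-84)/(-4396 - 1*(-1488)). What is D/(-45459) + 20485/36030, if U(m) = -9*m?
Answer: 15044650795/26460986862 ≈ 0.56856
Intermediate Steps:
D = -189/727 (D = (-9*(-84))/(-4396 - 1*(-1488)) = 756/(-4396 + 1488) = 756/(-2908) = 756*(-1/2908) = -189/727 ≈ -0.25997)
D/(-45459) + 20485/36030 = -189/727/(-45459) + 20485/36030 = -189/727*(-1/45459) + 20485*(1/36030) = 21/3672077 + 4097/7206 = 15044650795/26460986862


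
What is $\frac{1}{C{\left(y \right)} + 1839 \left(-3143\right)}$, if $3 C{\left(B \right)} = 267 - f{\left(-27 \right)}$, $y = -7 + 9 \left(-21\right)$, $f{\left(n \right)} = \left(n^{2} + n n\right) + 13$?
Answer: $- \frac{3}{17341135} \approx -1.73 \cdot 10^{-7}$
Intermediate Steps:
$f{\left(n \right)} = 13 + 2 n^{2}$ ($f{\left(n \right)} = \left(n^{2} + n^{2}\right) + 13 = 2 n^{2} + 13 = 13 + 2 n^{2}$)
$y = -196$ ($y = -7 - 189 = -196$)
$C{\left(B \right)} = - \frac{1204}{3}$ ($C{\left(B \right)} = \frac{267 - \left(13 + 2 \left(-27\right)^{2}\right)}{3} = \frac{267 - \left(13 + 2 \cdot 729\right)}{3} = \frac{267 - \left(13 + 1458\right)}{3} = \frac{267 - 1471}{3} = \frac{1}{3} \left(-1204\right) = - \frac{1204}{3}$)
$\frac{1}{C{\left(y \right)} + 1839 \left(-3143\right)} = \frac{1}{- \frac{1204}{3} + 1839 \left(-3143\right)} = \frac{1}{- \frac{1204}{3} - 5779977} = \frac{1}{- \frac{17341135}{3}} = - \frac{3}{17341135}$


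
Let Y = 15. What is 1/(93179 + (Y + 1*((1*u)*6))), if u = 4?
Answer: 1/93218 ≈ 1.0728e-5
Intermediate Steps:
1/(93179 + (Y + 1*((1*u)*6))) = 1/(93179 + (15 + 1*((1*4)*6))) = 1/(93179 + (15 + 1*(4*6))) = 1/(93179 + (15 + 1*24)) = 1/(93179 + (15 + 24)) = 1/(93179 + 39) = 1/93218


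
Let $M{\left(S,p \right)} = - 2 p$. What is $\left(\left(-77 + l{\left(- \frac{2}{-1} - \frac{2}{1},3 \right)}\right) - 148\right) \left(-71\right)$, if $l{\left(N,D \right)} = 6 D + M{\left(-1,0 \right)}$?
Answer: $14697$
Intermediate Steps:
$l{\left(N,D \right)} = 6 D$ ($l{\left(N,D \right)} = 6 D - 0 = 6 D + 0 = 6 D$)
$\left(\left(-77 + l{\left(- \frac{2}{-1} - \frac{2}{1},3 \right)}\right) - 148\right) \left(-71\right) = \left(\left(-77 + 6 \cdot 3\right) - 148\right) \left(-71\right) = \left(\left(-77 + 18\right) - 148\right) \left(-71\right) = \left(-59 - 148\right) \left(-71\right) = \left(-207\right) \left(-71\right) = 14697$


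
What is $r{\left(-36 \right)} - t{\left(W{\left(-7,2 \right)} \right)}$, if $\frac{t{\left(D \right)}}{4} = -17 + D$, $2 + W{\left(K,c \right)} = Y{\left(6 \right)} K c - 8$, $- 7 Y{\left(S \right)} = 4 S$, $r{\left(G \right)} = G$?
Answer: $-120$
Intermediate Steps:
$Y{\left(S \right)} = - \frac{4 S}{7}$
$W{\left(K,c \right)} = -10 - \frac{24 K c}{7}$ ($W{\left(K,c \right)} = -2 + \left(\left(- \frac{4}{7}\right) 6 K c - 8\right) = -2 + \left(- \frac{24 K}{7} c - 8\right) = -2 - \left(8 + \frac{24 K c}{7}\right) = -10 - \frac{24 K c}{7}$)
$t{\left(D \right)} = -68 + 4 D$ ($t{\left(D \right)} = 4 \left(-17 + D\right) = -68 + 4 D$)
$r{\left(-36 \right)} - t{\left(W{\left(-7,2 \right)} \right)} = -36 - \left(-68 + 4 \left(-10 - \left(-24\right) 2\right)\right) = -36 - \left(-68 + 4 \left(-10 + 48\right)\right) = -36 - \left(-68 + 4 \cdot 38\right) = -36 - \left(-68 + 152\right) = -36 - 84 = -120$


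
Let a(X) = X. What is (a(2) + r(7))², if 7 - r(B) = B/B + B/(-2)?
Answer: 529/4 ≈ 132.25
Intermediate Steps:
r(B) = 6 + B/2 (r(B) = 7 - (B/B + B/(-2)) = 7 - (1 + B*(-½)) = 7 - (1 - B/2) = 7 + (-1 + B/2) = 6 + B/2)
(a(2) + r(7))² = (2 + (6 + (½)*7))² = (2 + (6 + 7/2))² = (2 + 19/2)² = (23/2)² = 529/4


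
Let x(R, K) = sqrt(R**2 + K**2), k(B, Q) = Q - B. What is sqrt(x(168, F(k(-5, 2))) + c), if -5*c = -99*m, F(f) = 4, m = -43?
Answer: sqrt(-21285 + 100*sqrt(1765))/5 ≈ 26.141*I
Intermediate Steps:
x(R, K) = sqrt(K**2 + R**2)
c = -4257/5 (c = -(-99)*(-43)/5 = -1/5*4257 = -4257/5 ≈ -851.40)
sqrt(x(168, F(k(-5, 2))) + c) = sqrt(sqrt(4**2 + 168**2) - 4257/5) = sqrt(sqrt(16 + 28224) - 4257/5) = sqrt(sqrt(28240) - 4257/5) = sqrt(4*sqrt(1765) - 4257/5) = sqrt(-4257/5 + 4*sqrt(1765))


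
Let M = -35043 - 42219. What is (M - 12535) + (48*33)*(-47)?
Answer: -164245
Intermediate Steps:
M = -77262
(M - 12535) + (48*33)*(-47) = (-77262 - 12535) + (48*33)*(-47) = -89797 + 1584*(-47) = -89797 - 74448 = -164245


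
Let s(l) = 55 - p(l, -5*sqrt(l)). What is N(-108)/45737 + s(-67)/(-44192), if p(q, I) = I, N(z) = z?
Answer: -7288271/2021209504 - 5*I*sqrt(67)/44192 ≈ -0.0036059 - 0.00092611*I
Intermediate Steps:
s(l) = 55 + 5*sqrt(l) (s(l) = 55 - (-5)*sqrt(l) = 55 + 5*sqrt(l))
N(-108)/45737 + s(-67)/(-44192) = -108/45737 + (55 + 5*sqrt(-67))/(-44192) = -108*1/45737 + (55 + 5*(I*sqrt(67)))*(-1/44192) = -108/45737 + (55 + 5*I*sqrt(67))*(-1/44192) = -108/45737 + (-55/44192 - 5*I*sqrt(67)/44192) = -7288271/2021209504 - 5*I*sqrt(67)/44192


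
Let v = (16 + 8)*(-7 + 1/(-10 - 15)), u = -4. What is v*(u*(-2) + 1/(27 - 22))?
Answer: -173184/125 ≈ -1385.5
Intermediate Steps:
v = -4224/25 (v = 24*(-7 + 1/(-25)) = 24*(-7 - 1/25) = 24*(-176/25) = -4224/25 ≈ -168.96)
v*(u*(-2) + 1/(27 - 22)) = -4224*(-4*(-2) + 1/(27 - 22))/25 = -4224*(8 + 1/5)/25 = -4224/25*41/5 = -173184/125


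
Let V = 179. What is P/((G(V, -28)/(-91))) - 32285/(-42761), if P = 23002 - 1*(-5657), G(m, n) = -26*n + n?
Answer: -15928108987/4276100 ≈ -3724.9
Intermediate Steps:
G(m, n) = -25*n
P = 28659 (P = 23002 + 5657 = 28659)
P/((G(V, -28)/(-91))) - 32285/(-42761) = 28659/((-25*(-28)/(-91))) - 32285/(-42761) = 28659/((700*(-1/91))) - 32285*(-1/42761) = 28659/(-100/13) + 32285/42761 = 28659*(-13/100) + 32285/42761 = -372567/100 + 32285/42761 = -15928108987/4276100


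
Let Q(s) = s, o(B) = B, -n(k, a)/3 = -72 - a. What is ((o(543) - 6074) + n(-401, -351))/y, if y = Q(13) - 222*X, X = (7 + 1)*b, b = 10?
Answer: 6368/17747 ≈ 0.35882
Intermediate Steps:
n(k, a) = 216 + 3*a (n(k, a) = -3*(-72 - a) = 216 + 3*a)
X = 80 (X = (7 + 1)*10 = 8*10 = 80)
y = -17747 (y = 13 - 222*80 = 13 - 17760 = -17747)
((o(543) - 6074) + n(-401, -351))/y = ((543 - 6074) + (216 + 3*(-351)))/(-17747) = (-5531 + (216 - 1053))*(-1/17747) = (-5531 - 837)*(-1/17747) = -6368*(-1/17747) = 6368/17747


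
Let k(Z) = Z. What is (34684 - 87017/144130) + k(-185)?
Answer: 710321979/20590 ≈ 34498.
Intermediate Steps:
(34684 - 87017/144130) + k(-185) = (34684 - 87017/144130) - 185 = (34684 - 87017*1/144130) - 185 = (34684 - 12431/20590) - 185 = 714131129/20590 - 185 = 710321979/20590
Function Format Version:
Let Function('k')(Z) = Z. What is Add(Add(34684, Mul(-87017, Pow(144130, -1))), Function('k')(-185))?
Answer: Rational(710321979, 20590) ≈ 34498.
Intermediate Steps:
Add(Add(34684, Mul(-87017, Pow(144130, -1))), Function('k')(-185)) = Add(Add(34684, Mul(-87017, Pow(144130, -1))), -185) = Add(Add(34684, Mul(-87017, Rational(1, 144130))), -185) = Add(Add(34684, Rational(-12431, 20590)), -185) = Add(Rational(714131129, 20590), -185) = Rational(710321979, 20590)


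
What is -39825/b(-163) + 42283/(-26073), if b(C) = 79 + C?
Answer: 344935151/730044 ≈ 472.49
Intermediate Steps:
-39825/b(-163) + 42283/(-26073) = -39825/(79 - 163) + 42283/(-26073) = -39825/(-84) + 42283*(-1/26073) = -39825*(-1/84) - 42283/26073 = 13275/28 - 42283/26073 = 344935151/730044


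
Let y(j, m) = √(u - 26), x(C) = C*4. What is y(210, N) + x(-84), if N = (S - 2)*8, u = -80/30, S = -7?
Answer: -336 + I*√258/3 ≈ -336.0 + 5.3541*I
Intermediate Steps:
u = -8/3 (u = -80*1/30 = -8/3 ≈ -2.6667)
x(C) = 4*C
N = -72 (N = (-7 - 2)*8 = -9*8 = -72)
y(j, m) = I*√258/3 (y(j, m) = √(-8/3 - 26) = √(-86/3) = I*√258/3)
y(210, N) + x(-84) = I*√258/3 + 4*(-84) = I*√258/3 - 336 = -336 + I*√258/3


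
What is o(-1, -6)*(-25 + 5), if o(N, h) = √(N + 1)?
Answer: 0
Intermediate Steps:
o(N, h) = √(1 + N)
o(-1, -6)*(-25 + 5) = √(1 - 1)*(-25 + 5) = √0*(-20) = 0*(-20) = 0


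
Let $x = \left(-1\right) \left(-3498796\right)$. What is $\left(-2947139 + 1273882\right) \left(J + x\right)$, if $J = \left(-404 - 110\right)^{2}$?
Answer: $-6296452704944$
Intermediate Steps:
$x = 3498796$
$J = 264196$ ($J = \left(-514\right)^{2} = 264196$)
$\left(-2947139 + 1273882\right) \left(J + x\right) = \left(-2947139 + 1273882\right) \left(264196 + 3498796\right) = \left(-1673257\right) 3762992 = -6296452704944$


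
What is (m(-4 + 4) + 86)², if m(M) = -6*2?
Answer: 5476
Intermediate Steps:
m(M) = -12
(m(-4 + 4) + 86)² = (-12 + 86)² = 74² = 5476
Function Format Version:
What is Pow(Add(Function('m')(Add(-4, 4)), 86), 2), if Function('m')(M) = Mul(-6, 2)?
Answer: 5476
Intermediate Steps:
Function('m')(M) = -12
Pow(Add(Function('m')(Add(-4, 4)), 86), 2) = Pow(Add(-12, 86), 2) = Pow(74, 2) = 5476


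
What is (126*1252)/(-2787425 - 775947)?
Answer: -39438/890843 ≈ -0.044270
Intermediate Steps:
(126*1252)/(-2787425 - 775947) = 157752/(-3563372) = 157752*(-1/3563372) = -39438/890843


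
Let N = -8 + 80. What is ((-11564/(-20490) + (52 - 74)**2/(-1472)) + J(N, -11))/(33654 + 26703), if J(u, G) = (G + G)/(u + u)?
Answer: 936403/682666641360 ≈ 1.3717e-6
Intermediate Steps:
N = 72
J(u, G) = G/u (J(u, G) = (2*G)/((2*u)) = (2*G)*(1/(2*u)) = G/u)
((-11564/(-20490) + (52 - 74)**2/(-1472)) + J(N, -11))/(33654 + 26703) = ((-11564/(-20490) + (52 - 74)**2/(-1472)) - 11/72)/(33654 + 26703) = ((-11564*(-1/20490) + (-22)**2*(-1/1472)) - 11*1/72)/60357 = ((5782/10245 + 484*(-1/1472)) - 11/72)*(1/60357) = ((5782/10245 - 121/368) - 11/72)*(1/60357) = (888131/3770160 - 11/72)*(1/60357) = (936403/11310480)*(1/60357) = 936403/682666641360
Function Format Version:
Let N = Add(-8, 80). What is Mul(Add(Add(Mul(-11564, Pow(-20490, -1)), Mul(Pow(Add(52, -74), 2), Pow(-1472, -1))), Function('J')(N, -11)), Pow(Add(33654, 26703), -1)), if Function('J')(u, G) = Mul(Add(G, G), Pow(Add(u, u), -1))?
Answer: Rational(936403, 682666641360) ≈ 1.3717e-6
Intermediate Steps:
N = 72
Function('J')(u, G) = Mul(G, Pow(u, -1)) (Function('J')(u, G) = Mul(Mul(2, G), Pow(Mul(2, u), -1)) = Mul(Mul(2, G), Mul(Rational(1, 2), Pow(u, -1))) = Mul(G, Pow(u, -1)))
Mul(Add(Add(Mul(-11564, Pow(-20490, -1)), Mul(Pow(Add(52, -74), 2), Pow(-1472, -1))), Function('J')(N, -11)), Pow(Add(33654, 26703), -1)) = Mul(Add(Add(Mul(-11564, Pow(-20490, -1)), Mul(Pow(Add(52, -74), 2), Pow(-1472, -1))), Mul(-11, Pow(72, -1))), Pow(Add(33654, 26703), -1)) = Mul(Add(Add(Mul(-11564, Rational(-1, 20490)), Mul(Pow(-22, 2), Rational(-1, 1472))), Mul(-11, Rational(1, 72))), Pow(60357, -1)) = Mul(Add(Add(Rational(5782, 10245), Mul(484, Rational(-1, 1472))), Rational(-11, 72)), Rational(1, 60357)) = Mul(Add(Add(Rational(5782, 10245), Rational(-121, 368)), Rational(-11, 72)), Rational(1, 60357)) = Mul(Add(Rational(888131, 3770160), Rational(-11, 72)), Rational(1, 60357)) = Mul(Rational(936403, 11310480), Rational(1, 60357)) = Rational(936403, 682666641360)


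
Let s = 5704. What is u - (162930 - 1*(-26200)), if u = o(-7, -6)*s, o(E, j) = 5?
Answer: -160610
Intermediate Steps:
u = 28520 (u = 5*5704 = 28520)
u - (162930 - 1*(-26200)) = 28520 - (162930 - 1*(-26200)) = 28520 - (162930 + 26200) = 28520 - 1*189130 = 28520 - 189130 = -160610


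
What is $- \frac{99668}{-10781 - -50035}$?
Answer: $- \frac{49834}{19627} \approx -2.5391$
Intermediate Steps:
$- \frac{99668}{-10781 - -50035} = - \frac{99668}{-10781 + 50035} = - \frac{99668}{39254} = \left(-99668\right) \frac{1}{39254} = - \frac{49834}{19627}$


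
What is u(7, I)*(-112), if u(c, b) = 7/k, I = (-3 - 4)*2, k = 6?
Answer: -392/3 ≈ -130.67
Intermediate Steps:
I = -14 (I = -7*2 = -14)
u(c, b) = 7/6
u(7, I)*(-112) = (7/6)*(-112) = -392/3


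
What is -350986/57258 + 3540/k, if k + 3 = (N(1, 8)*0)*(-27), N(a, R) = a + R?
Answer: -33957713/28629 ≈ -1186.1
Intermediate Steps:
N(a, R) = R + a
k = -3 (k = -3 + ((8 + 1)*0)*(-27) = -3 + (9*0)*(-27) = -3 + 0*(-27) = -3 + 0 = -3)
-350986/57258 + 3540/k = -350986/57258 + 3540/(-3) = -350986*1/57258 + 3540*(-⅓) = -175493/28629 - 1180 = -33957713/28629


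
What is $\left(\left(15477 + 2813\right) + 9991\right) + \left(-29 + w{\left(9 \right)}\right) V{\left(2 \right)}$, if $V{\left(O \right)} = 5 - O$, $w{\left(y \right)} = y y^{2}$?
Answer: $30381$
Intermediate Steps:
$w{\left(y \right)} = y^{3}$
$\left(\left(15477 + 2813\right) + 9991\right) + \left(-29 + w{\left(9 \right)}\right) V{\left(2 \right)} = \left(\left(15477 + 2813\right) + 9991\right) + \left(-29 + 9^{3}\right) \left(5 - 2\right) = \left(18290 + 9991\right) + \left(-29 + 729\right) \left(5 - 2\right) = 28281 + 700 \cdot 3 = 28281 + 2100 = 30381$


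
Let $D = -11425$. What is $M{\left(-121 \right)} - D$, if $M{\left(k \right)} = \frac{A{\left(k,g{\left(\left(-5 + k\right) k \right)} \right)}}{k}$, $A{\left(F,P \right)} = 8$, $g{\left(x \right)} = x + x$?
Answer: $\frac{1382417}{121} \approx 11425.0$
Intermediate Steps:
$g{\left(x \right)} = 2 x$
$M{\left(k \right)} = \frac{8}{k}$
$M{\left(-121 \right)} - D = \frac{8}{-121} - -11425 = 8 \left(- \frac{1}{121}\right) + 11425 = - \frac{8}{121} + 11425 = \frac{1382417}{121}$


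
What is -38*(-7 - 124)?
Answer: 4978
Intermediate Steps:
-38*(-7 - 124) = -38*(-131) = 4978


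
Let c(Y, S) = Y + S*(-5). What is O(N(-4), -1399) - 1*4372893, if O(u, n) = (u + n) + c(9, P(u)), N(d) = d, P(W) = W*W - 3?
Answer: -4374352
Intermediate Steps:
P(W) = -3 + W² (P(W) = W² - 3 = -3 + W²)
c(Y, S) = Y - 5*S
O(u, n) = 24 + n + u - 5*u² (O(u, n) = (u + n) + (9 - 5*(-3 + u²)) = (n + u) + (9 + (15 - 5*u²)) = (n + u) + (24 - 5*u²) = 24 + n + u - 5*u²)
O(N(-4), -1399) - 1*4372893 = (24 - 1399 - 4 - 5*(-4)²) - 1*4372893 = (24 - 1399 - 4 - 5*16) - 4372893 = (24 - 1399 - 4 - 80) - 4372893 = -1459 - 4372893 = -4374352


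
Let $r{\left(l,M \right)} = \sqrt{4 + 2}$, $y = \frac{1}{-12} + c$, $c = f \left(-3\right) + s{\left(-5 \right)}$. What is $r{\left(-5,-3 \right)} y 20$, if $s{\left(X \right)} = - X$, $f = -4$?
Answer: $\frac{1015 \sqrt{6}}{3} \approx 828.74$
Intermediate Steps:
$c = 17$ ($c = \left(-4\right) \left(-3\right) - -5 = 12 + 5 = 17$)
$y = \frac{203}{12}$ ($y = \frac{1}{-12} + 17 = - \frac{1}{12} + 17 = \frac{203}{12} \approx 16.917$)
$r{\left(l,M \right)} = \sqrt{6}$
$r{\left(-5,-3 \right)} y 20 = \sqrt{6} \cdot \frac{203}{12} \cdot 20 = \frac{203 \sqrt{6}}{12} \cdot 20 = \frac{1015 \sqrt{6}}{3}$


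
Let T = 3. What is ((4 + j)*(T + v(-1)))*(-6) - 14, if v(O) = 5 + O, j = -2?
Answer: -98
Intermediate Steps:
((4 + j)*(T + v(-1)))*(-6) - 14 = ((4 - 2)*(3 + (5 - 1)))*(-6) - 14 = (2*(3 + 4))*(-6) - 14 = (2*7)*(-6) - 14 = 14*(-6) - 14 = -84 - 14 = -98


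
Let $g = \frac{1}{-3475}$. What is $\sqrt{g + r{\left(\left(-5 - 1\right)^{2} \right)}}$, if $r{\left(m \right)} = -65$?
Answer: $\frac{2 i \sqrt{7849191}}{695} \approx 8.0623 i$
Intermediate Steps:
$g = - \frac{1}{3475} \approx -0.00028777$
$\sqrt{g + r{\left(\left(-5 - 1\right)^{2} \right)}} = \sqrt{- \frac{1}{3475} - 65} = \sqrt{- \frac{225876}{3475}} = \frac{2 i \sqrt{7849191}}{695}$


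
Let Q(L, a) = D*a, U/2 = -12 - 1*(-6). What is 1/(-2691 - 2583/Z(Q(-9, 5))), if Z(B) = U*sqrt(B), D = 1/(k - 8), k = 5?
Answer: -23920/64615827 + 1148*I*sqrt(15)/193847481 ≈ -0.00037019 + 2.2937e-5*I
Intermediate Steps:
U = -12 (U = 2*(-12 - 1*(-6)) = 2*(-12 + 6) = 2*(-6) = -12)
D = -1/3 (D = 1/(5 - 8) = 1/(-3) = -1/3 ≈ -0.33333)
Q(L, a) = -a/3
Z(B) = -12*sqrt(B)
1/(-2691 - 2583/Z(Q(-9, 5))) = 1/(-2691 - 2583*I*sqrt(15)/60) = 1/(-2691 - 861*I*sqrt(15)/20)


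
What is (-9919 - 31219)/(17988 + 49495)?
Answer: -41138/67483 ≈ -0.60961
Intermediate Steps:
(-9919 - 31219)/(17988 + 49495) = -41138/67483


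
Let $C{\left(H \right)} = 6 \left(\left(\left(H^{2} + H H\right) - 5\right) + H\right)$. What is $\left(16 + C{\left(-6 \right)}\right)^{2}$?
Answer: $145924$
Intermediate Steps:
$C{\left(H \right)} = -30 + 6 H + 12 H^{2}$ ($C{\left(H \right)} = 6 \left(\left(\left(H^{2} + H^{2}\right) - 5\right) + H\right) = 6 \left(\left(2 H^{2} - 5\right) + H\right) = 6 \left(\left(-5 + 2 H^{2}\right) + H\right) = 6 \left(-5 + H + 2 H^{2}\right) = -30 + 6 H + 12 H^{2}$)
$\left(16 + C{\left(-6 \right)}\right)^{2} = \left(16 + \left(-30 + 6 \left(-6\right) + 12 \left(-6\right)^{2}\right)\right)^{2} = \left(16 - -366\right)^{2} = \left(16 + 366\right)^{2} = 382^{2} = 145924$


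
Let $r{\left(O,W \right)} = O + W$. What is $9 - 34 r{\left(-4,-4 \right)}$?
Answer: $281$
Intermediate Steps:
$9 - 34 r{\left(-4,-4 \right)} = 9 - 34 \left(-4 - 4\right) = 9 - -272 = 9 + 272 = 281$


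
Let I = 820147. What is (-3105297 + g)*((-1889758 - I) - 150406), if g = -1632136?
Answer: 13550531721663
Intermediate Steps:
(-3105297 + g)*((-1889758 - I) - 150406) = (-3105297 - 1632136)*((-1889758 - 1*820147) - 150406) = -4737433*((-1889758 - 820147) - 150406) = -4737433*(-2709905 - 150406) = -4737433*(-2860311) = 13550531721663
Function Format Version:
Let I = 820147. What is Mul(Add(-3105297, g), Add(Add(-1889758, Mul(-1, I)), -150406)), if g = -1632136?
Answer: 13550531721663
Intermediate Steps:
Mul(Add(-3105297, g), Add(Add(-1889758, Mul(-1, I)), -150406)) = Mul(Add(-3105297, -1632136), Add(Add(-1889758, Mul(-1, 820147)), -150406)) = Mul(-4737433, Add(Add(-1889758, -820147), -150406)) = Mul(-4737433, Add(-2709905, -150406)) = Mul(-4737433, -2860311) = 13550531721663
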